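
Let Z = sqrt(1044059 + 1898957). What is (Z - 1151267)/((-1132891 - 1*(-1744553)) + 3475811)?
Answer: -88559/314421 + 2*sqrt(735754)/4087473 ≈ -0.28124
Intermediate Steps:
Z = 2*sqrt(735754) (Z = sqrt(2943016) = 2*sqrt(735754) ≈ 1715.5)
(Z - 1151267)/((-1132891 - 1*(-1744553)) + 3475811) = (2*sqrt(735754) - 1151267)/((-1132891 - 1*(-1744553)) + 3475811) = (-1151267 + 2*sqrt(735754))/((-1132891 + 1744553) + 3475811) = (-1151267 + 2*sqrt(735754))/(611662 + 3475811) = (-1151267 + 2*sqrt(735754))/4087473 = (-1151267 + 2*sqrt(735754))*(1/4087473) = -88559/314421 + 2*sqrt(735754)/4087473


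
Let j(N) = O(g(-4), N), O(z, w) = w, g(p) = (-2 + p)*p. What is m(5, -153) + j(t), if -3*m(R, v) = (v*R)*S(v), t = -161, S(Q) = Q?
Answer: -39176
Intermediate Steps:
g(p) = p*(-2 + p)
j(N) = N
m(R, v) = -R*v²/3 (m(R, v) = -v*R*v/3 = -R*v*v/3 = -R*v²/3)
m(5, -153) + j(t) = -⅓*5*(-153)² - 161 = -⅓*5*23409 - 161 = -39015 - 161 = -39176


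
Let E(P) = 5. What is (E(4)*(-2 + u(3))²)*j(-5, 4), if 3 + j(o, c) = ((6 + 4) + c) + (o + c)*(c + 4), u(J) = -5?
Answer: 735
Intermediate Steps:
j(o, c) = 7 + c + (4 + c)*(c + o) (j(o, c) = -3 + (((6 + 4) + c) + (o + c)*(c + 4)) = -3 + ((10 + c) + (c + o)*(4 + c)) = -3 + ((10 + c) + (4 + c)*(c + o)) = -3 + (10 + c + (4 + c)*(c + o)) = 7 + c + (4 + c)*(c + o))
(E(4)*(-2 + u(3))²)*j(-5, 4) = (5*(-2 - 5)²)*(7 + 4² + 4*(-5) + 5*4 + 4*(-5)) = (5*(-7)²)*(7 + 16 - 20 + 20 - 20) = (5*49)*3 = 245*3 = 735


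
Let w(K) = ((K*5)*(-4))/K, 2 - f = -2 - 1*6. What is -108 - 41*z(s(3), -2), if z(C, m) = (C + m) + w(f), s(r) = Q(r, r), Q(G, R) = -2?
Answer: 876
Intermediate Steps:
s(r) = -2
f = 10 (f = 2 - (-2 - 1*6) = 2 - (-2 - 6) = 2 - 1*(-8) = 2 + 8 = 10)
w(K) = -20 (w(K) = ((5*K)*(-4))/K = (-20*K)/K = -20)
z(C, m) = -20 + C + m (z(C, m) = (C + m) - 20 = -20 + C + m)
-108 - 41*z(s(3), -2) = -108 - 41*(-20 - 2 - 2) = -108 - 41*(-24) = -108 + 984 = 876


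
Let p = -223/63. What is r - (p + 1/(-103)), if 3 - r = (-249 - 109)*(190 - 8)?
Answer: 422839783/6489 ≈ 65163.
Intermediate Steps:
p = -223/63 (p = -223*1/63 = -223/63 ≈ -3.5397)
r = 65159 (r = 3 - (-249 - 109)*(190 - 8) = 3 - (-358)*182 = 3 - 1*(-65156) = 3 + 65156 = 65159)
r - (p + 1/(-103)) = 65159 - (-223/63 + 1/(-103)) = 65159 - (-223/63 - 1/103) = 65159 - 1*(-23032/6489) = 65159 + 23032/6489 = 422839783/6489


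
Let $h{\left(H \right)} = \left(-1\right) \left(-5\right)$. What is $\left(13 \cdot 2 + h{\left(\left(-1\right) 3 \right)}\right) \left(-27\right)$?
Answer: $-837$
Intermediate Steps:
$h{\left(H \right)} = 5$
$\left(13 \cdot 2 + h{\left(\left(-1\right) 3 \right)}\right) \left(-27\right) = \left(13 \cdot 2 + 5\right) \left(-27\right) = \left(26 + 5\right) \left(-27\right) = 31 \left(-27\right) = -837$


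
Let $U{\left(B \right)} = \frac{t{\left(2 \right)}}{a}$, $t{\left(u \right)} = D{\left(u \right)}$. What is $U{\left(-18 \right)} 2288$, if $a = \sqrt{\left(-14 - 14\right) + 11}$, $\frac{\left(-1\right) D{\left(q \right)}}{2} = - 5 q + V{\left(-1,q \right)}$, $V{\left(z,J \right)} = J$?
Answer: $- \frac{36608 i \sqrt{17}}{17} \approx - 8878.8 i$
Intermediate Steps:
$D{\left(q \right)} = 8 q$ ($D{\left(q \right)} = - 2 \left(- 5 q + q\right) = - 2 \left(- 4 q\right) = 8 q$)
$a = i \sqrt{17}$ ($a = \sqrt{-28 + 11} = \sqrt{-17} = i \sqrt{17} \approx 4.1231 i$)
$t{\left(u \right)} = 8 u$
$U{\left(B \right)} = - \frac{16 i \sqrt{17}}{17}$ ($U{\left(B \right)} = \frac{8 \cdot 2}{i \sqrt{17}} = 16 \left(- \frac{i \sqrt{17}}{17}\right) = - \frac{16 i \sqrt{17}}{17}$)
$U{\left(-18 \right)} 2288 = - \frac{16 i \sqrt{17}}{17} \cdot 2288 = - \frac{36608 i \sqrt{17}}{17}$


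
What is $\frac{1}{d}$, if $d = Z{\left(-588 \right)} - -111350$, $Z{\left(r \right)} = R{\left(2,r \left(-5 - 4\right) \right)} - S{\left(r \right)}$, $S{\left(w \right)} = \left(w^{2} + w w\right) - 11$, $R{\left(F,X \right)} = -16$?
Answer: $- \frac{1}{580143} \approx -1.7237 \cdot 10^{-6}$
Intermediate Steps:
$S{\left(w \right)} = -11 + 2 w^{2}$ ($S{\left(w \right)} = \left(w^{2} + w^{2}\right) - 11 = 2 w^{2} - 11 = -11 + 2 w^{2}$)
$Z{\left(r \right)} = -5 - 2 r^{2}$ ($Z{\left(r \right)} = -16 - \left(-11 + 2 r^{2}\right) = -5 - 2 r^{2}$)
$d = -580143$ ($d = \left(-5 - 2 \left(-588\right)^{2}\right) - -111350 = \left(-5 - 691488\right) + 111350 = -691493 + 111350 = -580143$)
$\frac{1}{d} = \frac{1}{-580143} = - \frac{1}{580143}$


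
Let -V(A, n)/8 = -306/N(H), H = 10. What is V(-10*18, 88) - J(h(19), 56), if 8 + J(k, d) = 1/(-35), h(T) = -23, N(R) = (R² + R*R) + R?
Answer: 689/35 ≈ 19.686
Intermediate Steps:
N(R) = R + 2*R² (N(R) = (R² + R²) + R = 2*R² + R = R + 2*R²)
V(A, n) = 408/35 (V(A, n) = -(-2448)/(10*(1 + 2*10)) = -(-2448)/(10*(1 + 20)) = -(-2448)/(10*21) = -(-2448)/210 = -8*(-51/35) = 408/35)
J(k, d) = -281/35 (J(k, d) = -8 + 1/(-35) = -8 - 1/35 = -281/35)
V(-10*18, 88) - J(h(19), 56) = 408/35 - 1*(-281/35) = 408/35 + 281/35 = 689/35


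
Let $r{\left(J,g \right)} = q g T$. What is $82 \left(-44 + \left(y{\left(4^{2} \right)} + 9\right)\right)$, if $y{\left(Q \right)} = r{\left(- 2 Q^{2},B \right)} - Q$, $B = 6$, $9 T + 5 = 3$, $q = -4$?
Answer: $- \frac{11234}{3} \approx -3744.7$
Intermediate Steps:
$T = - \frac{2}{9}$ ($T = - \frac{5}{9} + \frac{1}{9} \cdot 3 = - \frac{5}{9} + \frac{1}{3} = - \frac{2}{9} \approx -0.22222$)
$r{\left(J,g \right)} = \frac{8 g}{9}$ ($r{\left(J,g \right)} = - 4 g \left(- \frac{2}{9}\right) = \frac{8 g}{9}$)
$y{\left(Q \right)} = \frac{16}{3} - Q$ ($y{\left(Q \right)} = \frac{8}{9} \cdot 6 - Q = \frac{16}{3} - Q$)
$82 \left(-44 + \left(y{\left(4^{2} \right)} + 9\right)\right) = 82 \left(-44 + \left(\left(\frac{16}{3} - 4^{2}\right) + 9\right)\right) = 82 \left(-44 + \left(\left(\frac{16}{3} - 16\right) + 9\right)\right) = 82 \left(-44 + \left(- \frac{32}{3} + 9\right)\right) = 82 \left(-44 - \frac{5}{3}\right) = 82 \left(- \frac{137}{3}\right) = - \frac{11234}{3}$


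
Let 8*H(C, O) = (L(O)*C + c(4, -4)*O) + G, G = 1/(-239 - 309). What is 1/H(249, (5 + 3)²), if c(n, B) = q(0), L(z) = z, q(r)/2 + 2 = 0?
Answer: 4384/8592639 ≈ 0.00051020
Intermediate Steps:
q(r) = -4 (q(r) = -4 + 2*0 = -4 + 0 = -4)
c(n, B) = -4
G = -1/548 (G = 1/(-548) = -1/548 ≈ -0.0018248)
H(C, O) = -1/4384 - O/2 + C*O/8 (H(C, O) = ((O*C - 4*O) - 1/548)/8 = ((C*O - 4*O) - 1/548)/8 = ((-4*O + C*O) - 1/548)/8 = (-1/548 - 4*O + C*O)/8 = -1/4384 - O/2 + C*O/8)
1/H(249, (5 + 3)²) = 1/(-1/4384 - (5 + 3)²/2 + (⅛)*249*(5 + 3)²) = 1/(-1/4384 - ½*8² + (⅛)*249*8²) = 1/(-1/4384 - ½*64 + (⅛)*249*64) = 1/(-1/4384 - 32 + 1992) = 1/(8592639/4384) = 4384/8592639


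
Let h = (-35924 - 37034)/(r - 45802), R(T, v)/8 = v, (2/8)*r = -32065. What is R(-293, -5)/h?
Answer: -3481240/36479 ≈ -95.431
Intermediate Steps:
r = -128260 (r = 4*(-32065) = -128260)
R(T, v) = 8*v
h = 36479/87031 (h = (-35924 - 37034)/(-128260 - 45802) = -72958/(-174062) = -72958*(-1/174062) = 36479/87031 ≈ 0.41915)
R(-293, -5)/h = (8*(-5))/(36479/87031) = -40*87031/36479 = -3481240/36479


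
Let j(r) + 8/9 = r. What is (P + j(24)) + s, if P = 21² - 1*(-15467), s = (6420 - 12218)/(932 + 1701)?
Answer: 377467358/23697 ≈ 15929.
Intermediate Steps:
j(r) = -8/9 + r
s = -5798/2633 ≈ -2.2020
P = 15908 (P = 441 + 15467 = 15908)
(P + j(24)) + s = (15908 + (-8/9 + 24)) - 5798/2633 = (15908 + 208/9) - 5798/2633 = 143380/9 - 5798/2633 = 377467358/23697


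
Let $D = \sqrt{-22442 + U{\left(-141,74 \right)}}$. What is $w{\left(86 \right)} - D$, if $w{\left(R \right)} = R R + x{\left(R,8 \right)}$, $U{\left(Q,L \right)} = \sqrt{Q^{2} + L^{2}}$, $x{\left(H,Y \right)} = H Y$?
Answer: $8084 - \sqrt{-22442 + \sqrt{25357}} \approx 8084.0 - 149.27 i$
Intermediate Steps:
$U{\left(Q,L \right)} = \sqrt{L^{2} + Q^{2}}$
$w{\left(R \right)} = R^{2} + 8 R$ ($w{\left(R \right)} = R R + R 8 = R^{2} + 8 R$)
$D = \sqrt{-22442 + \sqrt{25357}}$ ($D = \sqrt{-22442 + \sqrt{74^{2} + \left(-141\right)^{2}}} = \sqrt{-22442 + \sqrt{5476 + 19881}} = \sqrt{-22442 + \sqrt{25357}} \approx 149.27 i$)
$w{\left(86 \right)} - D = 86 \left(8 + 86\right) - \sqrt{-22442 + \sqrt{25357}} = 86 \cdot 94 - \sqrt{-22442 + \sqrt{25357}} = 8084 - \sqrt{-22442 + \sqrt{25357}}$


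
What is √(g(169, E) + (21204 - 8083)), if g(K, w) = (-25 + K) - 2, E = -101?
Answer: √13263 ≈ 115.17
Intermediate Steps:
g(K, w) = -27 + K
√(g(169, E) + (21204 - 8083)) = √((-27 + 169) + (21204 - 8083)) = √(142 + 13121) = √13263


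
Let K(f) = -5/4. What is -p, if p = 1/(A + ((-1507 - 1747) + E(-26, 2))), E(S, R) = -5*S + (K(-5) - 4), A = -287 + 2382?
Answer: 4/4137 ≈ 0.00096688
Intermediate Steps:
K(f) = -5/4 (K(f) = -5*1/4 = -5/4)
A = 2095
E(S, R) = -21/4 - 5*S (E(S, R) = -5*S + (-5/4 - 4) = -5*S - 21/4 = -21/4 - 5*S)
p = -4/4137 (p = 1/(2095 + ((-1507 - 1747) + (-21/4 - 5*(-26)))) = 1/(2095 + (-3254 + (-21/4 + 130))) = 1/(2095 + (-3254 + 499/4)) = 1/(2095 - 12517/4) = 1/(-4137/4) = -4/4137 ≈ -0.00096688)
-p = -1*(-4/4137) = 4/4137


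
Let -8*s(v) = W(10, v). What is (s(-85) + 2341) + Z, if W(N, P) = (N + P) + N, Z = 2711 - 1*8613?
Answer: -28423/8 ≈ -3552.9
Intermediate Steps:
Z = -5902 (Z = 2711 - 8613 = -5902)
W(N, P) = P + 2*N
s(v) = -5/2 - v/8 (s(v) = -(v + 2*10)/8 = -(v + 20)/8 = -(20 + v)/8 = -5/2 - v/8)
(s(-85) + 2341) + Z = ((-5/2 - ⅛*(-85)) + 2341) - 5902 = ((-5/2 + 85/8) + 2341) - 5902 = (65/8 + 2341) - 5902 = 18793/8 - 5902 = -28423/8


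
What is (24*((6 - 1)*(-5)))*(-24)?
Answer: 14400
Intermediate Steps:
(24*((6 - 1)*(-5)))*(-24) = (24*(5*(-5)))*(-24) = (24*(-25))*(-24) = -600*(-24) = 14400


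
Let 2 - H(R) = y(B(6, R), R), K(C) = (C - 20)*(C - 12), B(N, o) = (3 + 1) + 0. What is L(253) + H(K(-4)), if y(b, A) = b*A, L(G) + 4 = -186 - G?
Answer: -1977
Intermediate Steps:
B(N, o) = 4 (B(N, o) = 4 + 0 = 4)
L(G) = -190 - G (L(G) = -4 + (-186 - G) = -190 - G)
K(C) = (-20 + C)*(-12 + C)
y(b, A) = A*b
H(R) = 2 - 4*R (H(R) = 2 - R*4 = 2 - 4*R)
L(253) + H(K(-4)) = (-190 - 1*253) + (2 - 4*(240 + (-4)² - 32*(-4))) = (-190 - 253) + (2 - 4*(240 + 16 + 128)) = -443 + (2 - 4*384) = -443 + (2 - 1536) = -443 - 1534 = -1977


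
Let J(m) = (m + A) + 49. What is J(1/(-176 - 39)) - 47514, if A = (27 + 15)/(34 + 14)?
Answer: -81638303/1720 ≈ -47464.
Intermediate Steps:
A = 7/8 (A = 42/48 = 42*(1/48) = 7/8 ≈ 0.87500)
J(m) = 399/8 + m (J(m) = (m + 7/8) + 49 = (7/8 + m) + 49 = 399/8 + m)
J(1/(-176 - 39)) - 47514 = (399/8 + 1/(-176 - 39)) - 47514 = (399/8 + 1/(-215)) - 47514 = (399/8 - 1/215) - 47514 = 85777/1720 - 47514 = -81638303/1720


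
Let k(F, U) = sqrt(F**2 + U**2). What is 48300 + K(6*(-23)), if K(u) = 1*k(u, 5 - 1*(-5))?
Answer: 48300 + 2*sqrt(4786) ≈ 48438.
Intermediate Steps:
K(u) = sqrt(100 + u**2) (K(u) = 1*sqrt(u**2 + (5 - 1*(-5))**2) = 1*sqrt(u**2 + (5 + 5)**2) = 1*sqrt(u**2 + 10**2) = 1*sqrt(u**2 + 100) = 1*sqrt(100 + u**2) = sqrt(100 + u**2))
48300 + K(6*(-23)) = 48300 + sqrt(100 + (6*(-23))**2) = 48300 + sqrt(100 + (-138)**2) = 48300 + sqrt(100 + 19044) = 48300 + sqrt(19144) = 48300 + 2*sqrt(4786)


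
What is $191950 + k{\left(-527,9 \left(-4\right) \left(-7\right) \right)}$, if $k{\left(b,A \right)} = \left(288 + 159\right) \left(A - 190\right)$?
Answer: $219664$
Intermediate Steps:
$k{\left(b,A \right)} = -84930 + 447 A$ ($k{\left(b,A \right)} = 447 \left(-190 + A\right) = -84930 + 447 A$)
$191950 + k{\left(-527,9 \left(-4\right) \left(-7\right) \right)} = 191950 - \left(84930 - 447 \cdot 9 \left(-4\right) \left(-7\right)\right) = 191950 - \left(84930 - 447 \left(\left(-36\right) \left(-7\right)\right)\right) = 191950 + \left(-84930 + 447 \cdot 252\right) = 191950 + \left(-84930 + 112644\right) = 191950 + 27714 = 219664$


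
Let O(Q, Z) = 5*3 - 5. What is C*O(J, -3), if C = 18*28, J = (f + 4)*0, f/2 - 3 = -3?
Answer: 5040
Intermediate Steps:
f = 0 (f = 6 + 2*(-3) = 6 - 6 = 0)
J = 0 (J = (0 + 4)*0 = 4*0 = 0)
O(Q, Z) = 10 (O(Q, Z) = 15 - 5 = 10)
C = 504
C*O(J, -3) = 504*10 = 5040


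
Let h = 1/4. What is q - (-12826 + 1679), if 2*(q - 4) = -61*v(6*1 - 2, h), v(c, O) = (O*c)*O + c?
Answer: 88171/8 ≈ 11021.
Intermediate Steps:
h = ¼ ≈ 0.25000
v(c, O) = c + c*O² (v(c, O) = c*O² + c = c + c*O²)
q = -1005/8 (q = 4 + (-61*(6*1 - 2)*(1 + (¼)²))/2 = 4 + (-61*(6 - 2)*(1 + 1/16))/2 = 4 + (-244*17/16)/2 = 4 + (-61*17/4)/2 = 4 + (½)*(-1037/4) = 4 - 1037/8 = -1005/8 ≈ -125.63)
q - (-12826 + 1679) = -1005/8 - (-12826 + 1679) = -1005/8 - 1*(-11147) = -1005/8 + 11147 = 88171/8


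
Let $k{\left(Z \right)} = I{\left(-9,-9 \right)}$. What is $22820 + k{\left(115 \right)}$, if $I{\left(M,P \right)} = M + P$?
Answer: $22802$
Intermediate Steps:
$k{\left(Z \right)} = -18$ ($k{\left(Z \right)} = -9 - 9 = -18$)
$22820 + k{\left(115 \right)} = 22820 - 18 = 22802$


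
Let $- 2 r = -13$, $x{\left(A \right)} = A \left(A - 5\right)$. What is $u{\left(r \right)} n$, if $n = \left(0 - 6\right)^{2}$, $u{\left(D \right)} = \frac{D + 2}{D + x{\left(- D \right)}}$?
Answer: $\frac{1224}{325} \approx 3.7662$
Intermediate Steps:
$x{\left(A \right)} = A \left(-5 + A\right)$
$r = \frac{13}{2}$ ($r = \left(- \frac{1}{2}\right) \left(-13\right) = \frac{13}{2} \approx 6.5$)
$u{\left(D \right)} = \frac{2 + D}{D - D \left(-5 - D\right)}$ ($u{\left(D \right)} = \frac{D + 2}{D + - D \left(-5 - D\right)} = \frac{2 + D}{D - D \left(-5 - D\right)}$)
$n = 36$ ($n = \left(-6\right)^{2} = 36$)
$u{\left(r \right)} n = \frac{2 + \frac{13}{2}}{\frac{13}{2} \left(6 + \frac{13}{2}\right)} 36 = \frac{2}{13} \frac{1}{\frac{25}{2}} \cdot \frac{17}{2} \cdot 36 = \frac{2}{13} \cdot \frac{2}{25} \cdot \frac{17}{2} \cdot 36 = \frac{34}{325} \cdot 36 = \frac{1224}{325}$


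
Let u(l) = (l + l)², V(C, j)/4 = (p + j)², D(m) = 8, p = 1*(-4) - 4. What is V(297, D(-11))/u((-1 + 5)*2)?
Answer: 0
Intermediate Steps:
p = -8 (p = -4 - 4 = -8)
V(C, j) = 4*(-8 + j)²
u(l) = 4*l² (u(l) = (2*l)² = 4*l²)
V(297, D(-11))/u((-1 + 5)*2) = (4*(-8 + 8)²)/((4*((-1 + 5)*2)²)) = (4*0²)/((4*(4*2)²)) = (4*0)/((4*8²)) = 0/((4*64)) = 0/256 = 0*(1/256) = 0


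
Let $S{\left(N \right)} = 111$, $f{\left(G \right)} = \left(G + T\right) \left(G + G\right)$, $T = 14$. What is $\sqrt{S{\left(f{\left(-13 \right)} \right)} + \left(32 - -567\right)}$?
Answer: $\sqrt{710} \approx 26.646$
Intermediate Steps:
$f{\left(G \right)} = 2 G \left(14 + G\right)$ ($f{\left(G \right)} = \left(G + 14\right) \left(G + G\right) = \left(14 + G\right) 2 G = 2 G \left(14 + G\right)$)
$\sqrt{S{\left(f{\left(-13 \right)} \right)} + \left(32 - -567\right)} = \sqrt{111 + \left(32 - -567\right)} = \sqrt{111 + \left(32 + 567\right)} = \sqrt{111 + 599} = \sqrt{710}$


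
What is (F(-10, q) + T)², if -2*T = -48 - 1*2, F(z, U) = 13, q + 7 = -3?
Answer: 1444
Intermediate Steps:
q = -10 (q = -7 - 3 = -10)
T = 25 (T = -(-48 - 1*2)/2 = -(-48 - 2)/2 = -½*(-50) = 25)
(F(-10, q) + T)² = (13 + 25)² = 38² = 1444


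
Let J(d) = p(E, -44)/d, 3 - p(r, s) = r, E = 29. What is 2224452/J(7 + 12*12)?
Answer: -167946126/13 ≈ -1.2919e+7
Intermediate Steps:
p(r, s) = 3 - r
J(d) = -26/d (J(d) = (3 - 1*29)/d = (3 - 29)/d = -26/d)
2224452/J(7 + 12*12) = 2224452/((-26/(7 + 12*12))) = 2224452/((-26/(7 + 144))) = 2224452/((-26/151)) = 2224452/((-26*1/151)) = 2224452/(-26/151) = 2224452*(-151/26) = -167946126/13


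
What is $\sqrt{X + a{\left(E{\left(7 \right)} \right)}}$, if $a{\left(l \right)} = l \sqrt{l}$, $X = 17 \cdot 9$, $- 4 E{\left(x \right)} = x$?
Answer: $\frac{\sqrt{2448 - 14 i \sqrt{7}}}{4} \approx 12.37 - 0.093577 i$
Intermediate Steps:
$E{\left(x \right)} = - \frac{x}{4}$
$X = 153$
$a{\left(l \right)} = l^{\frac{3}{2}}$
$\sqrt{X + a{\left(E{\left(7 \right)} \right)}} = \sqrt{153 + \left(\left(- \frac{1}{4}\right) 7\right)^{\frac{3}{2}}} = \sqrt{153 + \left(- \frac{7}{4}\right)^{\frac{3}{2}}} = \sqrt{153 - \frac{7 i \sqrt{7}}{8}}$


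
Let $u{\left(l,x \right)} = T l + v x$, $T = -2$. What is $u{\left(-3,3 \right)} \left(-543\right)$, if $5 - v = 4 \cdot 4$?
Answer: $14661$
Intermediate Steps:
$v = -11$ ($v = 5 - 4 \cdot 4 = 5 - 16 = -11$)
$u{\left(l,x \right)} = - 11 x - 2 l$ ($u{\left(l,x \right)} = - 2 l - 11 x = - 11 x - 2 l$)
$u{\left(-3,3 \right)} \left(-543\right) = \left(\left(-11\right) 3 - -6\right) \left(-543\right) = \left(-33 + 6\right) \left(-543\right) = \left(-27\right) \left(-543\right) = 14661$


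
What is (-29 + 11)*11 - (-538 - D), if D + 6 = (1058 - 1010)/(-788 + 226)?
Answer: 93830/281 ≈ 333.91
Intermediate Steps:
D = -1710/281 (D = -6 + (1058 - 1010)/(-788 + 226) = -6 + 48/(-562) = -6 + 48*(-1/562) = -6 - 24/281 = -1710/281 ≈ -6.0854)
(-29 + 11)*11 - (-538 - D) = (-29 + 11)*11 - (-538 - 1*(-1710/281)) = -18*11 - (-538 + 1710/281) = -198 - 1*(-149468/281) = -198 + 149468/281 = 93830/281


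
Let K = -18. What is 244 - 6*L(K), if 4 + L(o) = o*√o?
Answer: 268 + 324*I*√2 ≈ 268.0 + 458.21*I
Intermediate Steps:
L(o) = -4 + o^(3/2) (L(o) = -4 + o*√o = -4 + o^(3/2))
244 - 6*L(K) = 244 - 6*(-4 + (-18)^(3/2)) = 244 - 6*(-4 - 54*I*√2) = 244 - (-24 - 324*I*√2) = 244 + (24 + 324*I*√2) = 268 + 324*I*√2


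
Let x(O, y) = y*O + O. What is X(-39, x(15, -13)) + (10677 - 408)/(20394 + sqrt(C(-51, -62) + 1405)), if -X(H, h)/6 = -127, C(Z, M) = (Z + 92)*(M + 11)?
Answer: 158568679275/207957961 - 71883*I*sqrt(14)/415915922 ≈ 762.5 - 0.00064667*I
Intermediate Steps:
C(Z, M) = (11 + M)*(92 + Z) (C(Z, M) = (92 + Z)*(11 + M) = (11 + M)*(92 + Z))
x(O, y) = O + O*y (x(O, y) = O*y + O = O + O*y)
X(H, h) = 762 (X(H, h) = -6*(-127) = 762)
X(-39, x(15, -13)) + (10677 - 408)/(20394 + sqrt(C(-51, -62) + 1405)) = 762 + (10677 - 408)/(20394 + sqrt((1012 + 11*(-51) + 92*(-62) - 62*(-51)) + 1405)) = 762 + 10269/(20394 + sqrt((1012 - 561 - 5704 + 3162) + 1405)) = 762 + 10269/(20394 + sqrt(-2091 + 1405)) = 762 + 10269/(20394 + sqrt(-686)) = 762 + 10269/(20394 + 7*I*sqrt(14))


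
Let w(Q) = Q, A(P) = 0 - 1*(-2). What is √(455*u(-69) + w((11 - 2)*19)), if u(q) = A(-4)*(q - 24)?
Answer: I*√84459 ≈ 290.62*I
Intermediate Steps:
A(P) = 2 (A(P) = 0 + 2 = 2)
u(q) = -48 + 2*q (u(q) = 2*(q - 24) = 2*(-24 + q) = -48 + 2*q)
√(455*u(-69) + w((11 - 2)*19)) = √(455*(-48 + 2*(-69)) + (11 - 2)*19) = √(455*(-48 - 138) + 9*19) = √(455*(-186) + 171) = √(-84630 + 171) = √(-84459) = I*√84459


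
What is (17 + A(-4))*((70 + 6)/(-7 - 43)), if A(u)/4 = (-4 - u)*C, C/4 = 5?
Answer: -646/25 ≈ -25.840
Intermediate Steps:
C = 20 (C = 4*5 = 20)
A(u) = -320 - 80*u (A(u) = 4*((-4 - u)*20) = 4*(-80 - 20*u) = -320 - 80*u)
(17 + A(-4))*((70 + 6)/(-7 - 43)) = (17 + (-320 - 80*(-4)))*((70 + 6)/(-7 - 43)) = (17 + (-320 + 320))*(76/(-50)) = (17 + 0)*(76*(-1/50)) = 17*(-38/25) = -646/25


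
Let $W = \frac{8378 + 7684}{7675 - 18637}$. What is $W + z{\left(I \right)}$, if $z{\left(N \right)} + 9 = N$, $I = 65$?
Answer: $\frac{99635}{1827} \approx 54.535$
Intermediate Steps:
$z{\left(N \right)} = -9 + N$
$W = - \frac{2677}{1827}$ ($W = \frac{16062}{-10962} = 16062 \left(- \frac{1}{10962}\right) = - \frac{2677}{1827} \approx -1.4652$)
$W + z{\left(I \right)} = - \frac{2677}{1827} + \left(-9 + 65\right) = - \frac{2677}{1827} + 56 = \frac{99635}{1827}$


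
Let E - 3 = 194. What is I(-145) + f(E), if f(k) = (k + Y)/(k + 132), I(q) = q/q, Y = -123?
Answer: 403/329 ≈ 1.2249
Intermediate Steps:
E = 197 (E = 3 + 194 = 197)
I(q) = 1
f(k) = (-123 + k)/(132 + k) (f(k) = (k - 123)/(k + 132) = (-123 + k)/(132 + k))
I(-145) + f(E) = 1 + (-123 + 197)/(132 + 197) = 1 + 74/329 = 403/329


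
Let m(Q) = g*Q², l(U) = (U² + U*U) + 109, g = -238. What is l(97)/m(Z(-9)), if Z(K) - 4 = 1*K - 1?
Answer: -2103/952 ≈ -2.2090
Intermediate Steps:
Z(K) = 3 + K (Z(K) = 4 + (1*K - 1) = 4 + (K - 1) = 4 + (-1 + K) = 3 + K)
l(U) = 109 + 2*U² (l(U) = (U² + U²) + 109 = 2*U² + 109 = 109 + 2*U²)
m(Q) = -238*Q²
l(97)/m(Z(-9)) = (109 + 2*97²)/((-238*(3 - 9)²)) = (109 + 2*9409)/((-238*(-6)²)) = (109 + 18818)/((-238*36)) = 18927/(-8568) = 18927*(-1/8568) = -2103/952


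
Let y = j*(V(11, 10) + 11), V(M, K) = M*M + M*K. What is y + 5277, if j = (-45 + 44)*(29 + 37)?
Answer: -10695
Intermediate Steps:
V(M, K) = M**2 + K*M
j = -66 (j = -1*66 = -66)
y = -15972 (y = -66*(11*(10 + 11) + 11) = -66*(11*21 + 11) = -66*(231 + 11) = -66*242 = -15972)
y + 5277 = -15972 + 5277 = -10695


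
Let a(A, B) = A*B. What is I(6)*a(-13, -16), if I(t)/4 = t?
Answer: 4992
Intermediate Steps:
I(t) = 4*t
I(6)*a(-13, -16) = (4*6)*(-13*(-16)) = 24*208 = 4992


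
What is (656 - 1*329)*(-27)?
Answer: -8829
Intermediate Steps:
(656 - 1*329)*(-27) = (656 - 329)*(-27) = 327*(-27) = -8829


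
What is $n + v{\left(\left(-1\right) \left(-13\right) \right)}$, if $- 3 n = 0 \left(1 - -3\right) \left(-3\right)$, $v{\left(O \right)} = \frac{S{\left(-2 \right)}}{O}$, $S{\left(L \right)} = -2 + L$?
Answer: $- \frac{4}{13} \approx -0.30769$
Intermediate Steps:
$v{\left(O \right)} = - \frac{4}{O}$ ($v{\left(O \right)} = \frac{-2 - 2}{O} = - \frac{4}{O}$)
$n = 0$ ($n = - \frac{0 \left(1 - -3\right) \left(-3\right)}{3} = - \frac{0 \left(1 + 3\right) \left(-3\right)}{3} = - \frac{0 \cdot 4 \left(-3\right)}{3} = - \frac{0 \left(-3\right)}{3} = \left(- \frac{1}{3}\right) 0 = 0$)
$n + v{\left(\left(-1\right) \left(-13\right) \right)} = 0 - \frac{4}{\left(-1\right) \left(-13\right)} = 0 - \frac{4}{13} = - \frac{4}{13}$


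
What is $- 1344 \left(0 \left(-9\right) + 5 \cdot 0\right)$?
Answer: $0$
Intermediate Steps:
$- 1344 \left(0 \left(-9\right) + 5 \cdot 0\right) = - 1344 \left(0 + 0\right) = \left(-1344\right) 0 = 0$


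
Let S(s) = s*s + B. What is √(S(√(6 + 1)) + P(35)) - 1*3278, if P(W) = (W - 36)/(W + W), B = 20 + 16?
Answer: -3278 + √210630/70 ≈ -3271.4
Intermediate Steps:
B = 36
P(W) = (-36 + W)/(2*W) (P(W) = (-36 + W)/((2*W)) = (-36 + W)*(1/(2*W)) = (-36 + W)/(2*W))
S(s) = 36 + s² (S(s) = s*s + 36 = s² + 36 = 36 + s²)
√(S(√(6 + 1)) + P(35)) - 1*3278 = √((36 + (√(6 + 1))²) + (½)*(-36 + 35)/35) - 1*3278 = √((36 + (√7)²) + (½)*(1/35)*(-1)) - 3278 = √((36 + 7) - 1/70) - 3278 = √(43 - 1/70) - 3278 = √(3009/70) - 3278 = √210630/70 - 3278 = -3278 + √210630/70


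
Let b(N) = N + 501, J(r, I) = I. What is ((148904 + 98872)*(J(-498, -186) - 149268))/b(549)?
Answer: -6171852384/175 ≈ -3.5268e+7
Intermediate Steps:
b(N) = 501 + N
((148904 + 98872)*(J(-498, -186) - 149268))/b(549) = ((148904 + 98872)*(-186 - 149268))/(501 + 549) = (247776*(-149454))/1050 = -37031114304*1/1050 = -6171852384/175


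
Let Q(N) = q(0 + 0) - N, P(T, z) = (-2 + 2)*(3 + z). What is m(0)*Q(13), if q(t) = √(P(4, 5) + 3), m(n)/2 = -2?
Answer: 52 - 4*√3 ≈ 45.072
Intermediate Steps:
m(n) = -4 (m(n) = 2*(-2) = -4)
P(T, z) = 0 (P(T, z) = 0*(3 + z) = 0)
q(t) = √3 (q(t) = √(0 + 3) = √3)
Q(N) = √3 - N
m(0)*Q(13) = -4*(√3 - 1*13) = -4*(√3 - 13) = -4*(-13 + √3) = 52 - 4*√3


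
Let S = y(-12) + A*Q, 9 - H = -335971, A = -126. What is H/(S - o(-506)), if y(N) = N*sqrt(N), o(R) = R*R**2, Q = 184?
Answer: 1359994879105/524321507843336 + 251985*I*sqrt(3)/524321507843336 ≈ 0.0025938 + 8.3241e-10*I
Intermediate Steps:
H = 335980 (H = 9 - 1*(-335971) = 9 + 335971 = 335980)
o(R) = R**3
y(N) = N**(3/2)
S = -23184 - 24*I*sqrt(3) (S = (-12)**(3/2) - 126*184 = -24*I*sqrt(3) - 23184 = -23184 - 24*I*sqrt(3) ≈ -23184.0 - 41.569*I)
H/(S - o(-506)) = 335980/((-23184 - 24*I*sqrt(3)) - 1*(-506)**3) = 335980/((-23184 - 24*I*sqrt(3)) - 1*(-129554216)) = 335980/((-23184 - 24*I*sqrt(3)) + 129554216) = 335980/(129531032 - 24*I*sqrt(3))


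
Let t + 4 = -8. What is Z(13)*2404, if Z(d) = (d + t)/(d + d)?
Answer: 1202/13 ≈ 92.462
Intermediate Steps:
t = -12 (t = -4 - 8 = -12)
Z(d) = (-12 + d)/(2*d) (Z(d) = (d - 12)/(d + d) = (-12 + d)/((2*d)) = (-12 + d)*(1/(2*d)) = (-12 + d)/(2*d))
Z(13)*2404 = ((1/2)*(-12 + 13)/13)*2404 = ((1/2)*(1/13)*1)*2404 = (1/26)*2404 = 1202/13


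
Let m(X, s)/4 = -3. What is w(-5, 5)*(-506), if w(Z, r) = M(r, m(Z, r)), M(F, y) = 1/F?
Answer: -506/5 ≈ -101.20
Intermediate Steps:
m(X, s) = -12 (m(X, s) = 4*(-3) = -12)
M(F, y) = 1/F
w(Z, r) = 1/r
w(-5, 5)*(-506) = -506/5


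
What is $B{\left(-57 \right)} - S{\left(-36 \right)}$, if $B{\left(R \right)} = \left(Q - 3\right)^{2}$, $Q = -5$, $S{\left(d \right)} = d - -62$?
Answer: $38$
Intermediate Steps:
$S{\left(d \right)} = 62 + d$ ($S{\left(d \right)} = d + 62 = 62 + d$)
$B{\left(R \right)} = 64$ ($B{\left(R \right)} = \left(-5 - 3\right)^{2} = \left(-8\right)^{2} = 64$)
$B{\left(-57 \right)} - S{\left(-36 \right)} = 64 - \left(62 - 36\right) = 64 - 26 = 38$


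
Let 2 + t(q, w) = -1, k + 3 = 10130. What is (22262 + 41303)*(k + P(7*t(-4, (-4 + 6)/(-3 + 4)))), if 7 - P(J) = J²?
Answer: 616135545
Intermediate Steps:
k = 10127 (k = -3 + 10130 = 10127)
t(q, w) = -3 (t(q, w) = -2 - 1 = -3)
P(J) = 7 - J²
(22262 + 41303)*(k + P(7*t(-4, (-4 + 6)/(-3 + 4)))) = (22262 + 41303)*(10127 + (7 - (7*(-3))²)) = 63565*(10127 + (7 - 1*(-21)²)) = 63565*(10127 + (7 - 1*441)) = 63565*(10127 + (7 - 441)) = 63565*(10127 - 434) = 63565*9693 = 616135545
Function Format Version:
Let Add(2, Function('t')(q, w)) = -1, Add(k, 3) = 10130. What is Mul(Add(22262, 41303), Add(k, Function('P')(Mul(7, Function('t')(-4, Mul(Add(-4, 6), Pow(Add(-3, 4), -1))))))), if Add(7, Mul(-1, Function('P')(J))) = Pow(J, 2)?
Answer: 616135545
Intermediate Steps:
k = 10127 (k = Add(-3, 10130) = 10127)
Function('t')(q, w) = -3 (Function('t')(q, w) = Add(-2, -1) = -3)
Function('P')(J) = Add(7, Mul(-1, Pow(J, 2)))
Mul(Add(22262, 41303), Add(k, Function('P')(Mul(7, Function('t')(-4, Mul(Add(-4, 6), Pow(Add(-3, 4), -1))))))) = Mul(Add(22262, 41303), Add(10127, Add(7, Mul(-1, Pow(Mul(7, -3), 2))))) = Mul(63565, Add(10127, Add(7, Mul(-1, Pow(-21, 2))))) = Mul(63565, Add(10127, Add(7, Mul(-1, 441)))) = Mul(63565, Add(10127, Add(7, -441))) = Mul(63565, Add(10127, -434)) = Mul(63565, 9693) = 616135545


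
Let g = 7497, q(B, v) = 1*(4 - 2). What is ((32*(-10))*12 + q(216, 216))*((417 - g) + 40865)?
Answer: -129666830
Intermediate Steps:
q(B, v) = 2 (q(B, v) = 1*2 = 2)
((32*(-10))*12 + q(216, 216))*((417 - g) + 40865) = ((32*(-10))*12 + 2)*((417 - 1*7497) + 40865) = (-320*12 + 2)*((417 - 7497) + 40865) = (-3840 + 2)*(-7080 + 40865) = -3838*33785 = -129666830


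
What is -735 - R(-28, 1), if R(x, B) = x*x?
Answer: -1519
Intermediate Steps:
R(x, B) = x²
-735 - R(-28, 1) = -735 - 1*(-28)² = -735 - 1*784 = -735 - 784 = -1519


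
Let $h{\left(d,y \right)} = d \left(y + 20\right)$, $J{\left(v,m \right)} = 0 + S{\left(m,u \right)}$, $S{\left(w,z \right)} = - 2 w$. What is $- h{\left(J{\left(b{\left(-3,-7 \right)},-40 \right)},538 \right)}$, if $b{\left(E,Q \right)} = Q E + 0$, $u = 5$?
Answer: $-44640$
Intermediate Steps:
$b{\left(E,Q \right)} = E Q$ ($b{\left(E,Q \right)} = E Q + 0 = E Q$)
$J{\left(v,m \right)} = - 2 m$ ($J{\left(v,m \right)} = 0 - 2 m = - 2 m$)
$h{\left(d,y \right)} = d \left(20 + y\right)$
$- h{\left(J{\left(b{\left(-3,-7 \right)},-40 \right)},538 \right)} = - \left(-2\right) \left(-40\right) \left(20 + 538\right) = - 80 \cdot 558 = \left(-1\right) 44640 = -44640$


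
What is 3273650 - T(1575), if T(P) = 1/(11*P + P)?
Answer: 61871984999/18900 ≈ 3.2736e+6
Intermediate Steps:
T(P) = 1/(12*P)
3273650 - T(1575) = 3273650 - 1/(12*1575) = 3273650 - 1*1/18900 = 3273650 - 1/18900 = 61871984999/18900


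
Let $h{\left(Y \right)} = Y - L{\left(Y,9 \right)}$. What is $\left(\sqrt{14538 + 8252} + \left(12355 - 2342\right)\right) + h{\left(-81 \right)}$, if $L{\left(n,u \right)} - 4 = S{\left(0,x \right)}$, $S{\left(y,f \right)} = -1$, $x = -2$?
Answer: $9929 + \sqrt{22790} \approx 10080.0$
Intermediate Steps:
$L{\left(n,u \right)} = 3$ ($L{\left(n,u \right)} = 4 - 1 = 3$)
$h{\left(Y \right)} = -3 + Y$ ($h{\left(Y \right)} = Y - 3 = -3 + Y$)
$\left(\sqrt{14538 + 8252} + \left(12355 - 2342\right)\right) + h{\left(-81 \right)} = \left(\sqrt{14538 + 8252} + \left(12355 - 2342\right)\right) - 84 = \left(\sqrt{22790} + \left(12355 - 2342\right)\right) - 84 = \left(\sqrt{22790} + 10013\right) - 84 = \left(10013 + \sqrt{22790}\right) - 84 = 9929 + \sqrt{22790}$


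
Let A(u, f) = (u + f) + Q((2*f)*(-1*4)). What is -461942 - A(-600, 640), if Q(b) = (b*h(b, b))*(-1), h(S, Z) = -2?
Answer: -451742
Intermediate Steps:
Q(b) = 2*b (Q(b) = (b*(-2))*(-1) = -2*b*(-1) = 2*b)
A(u, f) = u - 15*f (A(u, f) = (u + f) + 2*((2*f)*(-1*4)) = (f + u) + 2*((2*f)*(-4)) = (f + u) + 2*(-8*f) = (f + u) - 16*f = u - 15*f)
-461942 - A(-600, 640) = -461942 - (-600 - 15*640) = -461942 - (-600 - 9600) = -461942 - 1*(-10200) = -461942 + 10200 = -451742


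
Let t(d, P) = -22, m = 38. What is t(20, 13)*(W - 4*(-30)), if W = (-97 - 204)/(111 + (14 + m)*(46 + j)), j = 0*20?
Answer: -6601298/2503 ≈ -2637.4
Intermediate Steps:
j = 0
W = -301/2503 (W = (-97 - 204)/(111 + (14 + 38)*(46 + 0)) = -301/(111 + 52*46) = -301/(111 + 2392) = -301/2503 ≈ -0.12026)
t(20, 13)*(W - 4*(-30)) = -22*(-301/2503 - 4*(-30)) = -22*(-301/2503 + 120) = -22*300059/2503 = -6601298/2503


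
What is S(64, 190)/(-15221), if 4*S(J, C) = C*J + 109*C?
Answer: -16435/30442 ≈ -0.53988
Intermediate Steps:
S(J, C) = 109*C/4 + C*J/4 (S(J, C) = (C*J + 109*C)/4 = (109*C + C*J)/4 = 109*C/4 + C*J/4)
S(64, 190)/(-15221) = ((¼)*190*(109 + 64))/(-15221) = ((¼)*190*173)*(-1/15221) = (16435/2)*(-1/15221) = -16435/30442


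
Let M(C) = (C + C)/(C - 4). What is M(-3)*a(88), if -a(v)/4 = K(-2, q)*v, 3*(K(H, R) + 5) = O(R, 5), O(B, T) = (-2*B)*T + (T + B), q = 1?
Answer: 13376/7 ≈ 1910.9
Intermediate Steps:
O(B, T) = B + T - 2*B*T (O(B, T) = -2*B*T + (B + T) = B + T - 2*B*T)
K(H, R) = -10/3 - 3*R (K(H, R) = -5 + (R + 5 - 2*R*5)/3 = -5 + (R + 5 - 10*R)/3 = -5 + (5 - 9*R)/3 = -5 + (5/3 - 3*R) = -10/3 - 3*R)
M(C) = 2*C/(-4 + C) (M(C) = (2*C)/(-4 + C) = 2*C/(-4 + C))
a(v) = 76*v/3 (a(v) = -4*(-10/3 - 3*1)*v = -4*(-10/3 - 3)*v = -(-76)*v/3 = 76*v/3)
M(-3)*a(88) = (2*(-3)/(-4 - 3))*((76/3)*88) = (2*(-3)/(-7))*(6688/3) = (2*(-3)*(-1/7))*(6688/3) = (6/7)*(6688/3) = 13376/7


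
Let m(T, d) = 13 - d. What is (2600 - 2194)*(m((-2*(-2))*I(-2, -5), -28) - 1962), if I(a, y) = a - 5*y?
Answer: -779926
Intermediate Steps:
(2600 - 2194)*(m((-2*(-2))*I(-2, -5), -28) - 1962) = (2600 - 2194)*((13 - 1*(-28)) - 1962) = 406*((13 + 28) - 1962) = 406*(41 - 1962) = 406*(-1921) = -779926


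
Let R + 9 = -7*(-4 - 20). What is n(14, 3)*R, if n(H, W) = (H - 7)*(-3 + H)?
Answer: 12243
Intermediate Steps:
n(H, W) = (-7 + H)*(-3 + H)
R = 159 (R = -9 - 7*(-4 - 20) = -9 - 7*(-24) = -9 + 168 = 159)
n(14, 3)*R = (21 + 14² - 10*14)*159 = (21 + 196 - 140)*159 = 77*159 = 12243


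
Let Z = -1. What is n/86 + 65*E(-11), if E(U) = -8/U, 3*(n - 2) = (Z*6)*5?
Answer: 22316/473 ≈ 47.180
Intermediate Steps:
n = -8 (n = 2 + (-1*6*5)/3 = 2 + (-6*5)/3 = 2 + (⅓)*(-30) = 2 - 10 = -8)
n/86 + 65*E(-11) = -8/86 + 65*(-8/(-11)) = -8*1/86 + 65*(-8*(-1/11)) = -4/43 + 65*(8/11) = -4/43 + 520/11 = 22316/473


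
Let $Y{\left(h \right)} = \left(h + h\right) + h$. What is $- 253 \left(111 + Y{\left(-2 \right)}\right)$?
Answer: $-26565$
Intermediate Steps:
$Y{\left(h \right)} = 3 h$ ($Y{\left(h \right)} = 2 h + h = 3 h$)
$- 253 \left(111 + Y{\left(-2 \right)}\right) = - 253 \left(111 + 3 \left(-2\right)\right) = - 253 \left(111 - 6\right) = \left(-253\right) 105 = -26565$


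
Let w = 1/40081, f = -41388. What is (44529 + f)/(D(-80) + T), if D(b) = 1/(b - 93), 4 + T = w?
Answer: -21779734833/27775960 ≈ -784.12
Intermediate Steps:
w = 1/40081 ≈ 2.4949e-5
T = -160323/40081 (T = -4 + 1/40081 = -160323/40081 ≈ -4.0000)
D(b) = 1/(-93 + b)
(44529 + f)/(D(-80) + T) = (44529 - 41388)/(1/(-93 - 80) - 160323/40081) = 3141/(1/(-173) - 160323/40081) = 3141/(-1/173 - 160323/40081) = 3141/(-27775960/6934013) = 3141*(-6934013/27775960) = -21779734833/27775960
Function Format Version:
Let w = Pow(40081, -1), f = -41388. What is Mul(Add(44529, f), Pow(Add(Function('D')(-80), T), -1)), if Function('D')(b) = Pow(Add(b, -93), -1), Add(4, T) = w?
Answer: Rational(-21779734833, 27775960) ≈ -784.12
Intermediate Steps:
w = Rational(1, 40081) ≈ 2.4949e-5
T = Rational(-160323, 40081) (T = Add(-4, Rational(1, 40081)) = Rational(-160323, 40081) ≈ -4.0000)
Function('D')(b) = Pow(Add(-93, b), -1)
Mul(Add(44529, f), Pow(Add(Function('D')(-80), T), -1)) = Mul(Add(44529, -41388), Pow(Add(Pow(Add(-93, -80), -1), Rational(-160323, 40081)), -1)) = Mul(3141, Pow(Add(Pow(-173, -1), Rational(-160323, 40081)), -1)) = Mul(3141, Pow(Add(Rational(-1, 173), Rational(-160323, 40081)), -1)) = Mul(3141, Pow(Rational(-27775960, 6934013), -1)) = Mul(3141, Rational(-6934013, 27775960)) = Rational(-21779734833, 27775960)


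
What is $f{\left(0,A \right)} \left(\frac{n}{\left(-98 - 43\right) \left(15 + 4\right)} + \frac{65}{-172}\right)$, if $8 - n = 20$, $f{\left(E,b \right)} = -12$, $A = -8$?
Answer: $\frac{172071}{38399} \approx 4.4811$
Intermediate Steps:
$n = -12$ ($n = 8 - 20 = -12$)
$f{\left(0,A \right)} \left(\frac{n}{\left(-98 - 43\right) \left(15 + 4\right)} + \frac{65}{-172}\right) = - 12 \left(- \frac{12}{\left(-98 - 43\right) \left(15 + 4\right)} + \frac{65}{-172}\right) = - 12 \left(- \frac{12}{\left(-141\right) 19} + 65 \left(- \frac{1}{172}\right)\right) = - 12 \left(- \frac{12}{-2679} - \frac{65}{172}\right) = - 12 \left(\left(-12\right) \left(- \frac{1}{2679}\right) - \frac{65}{172}\right) = - 12 \left(\frac{4}{893} - \frac{65}{172}\right) = \left(-12\right) \left(- \frac{57357}{153596}\right) = \frac{172071}{38399}$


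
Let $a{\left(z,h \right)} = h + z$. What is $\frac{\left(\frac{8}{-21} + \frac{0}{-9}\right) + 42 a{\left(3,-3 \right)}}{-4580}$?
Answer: $\frac{2}{24045} \approx 8.3177 \cdot 10^{-5}$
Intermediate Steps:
$\frac{\left(\frac{8}{-21} + \frac{0}{-9}\right) + 42 a{\left(3,-3 \right)}}{-4580} = \frac{\left(\frac{8}{-21} + \frac{0}{-9}\right) + 42 \left(-3 + 3\right)}{-4580} = \left(\left(8 \left(- \frac{1}{21}\right) + 0 \left(- \frac{1}{9}\right)\right) + 42 \cdot 0\right) \left(- \frac{1}{4580}\right) = \left(\left(- \frac{8}{21} + 0\right) + 0\right) \left(- \frac{1}{4580}\right) = \left(- \frac{8}{21} + 0\right) \left(- \frac{1}{4580}\right) = \left(- \frac{8}{21}\right) \left(- \frac{1}{4580}\right) = \frac{2}{24045}$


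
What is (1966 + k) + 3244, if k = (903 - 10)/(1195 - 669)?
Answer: 2741353/526 ≈ 5211.7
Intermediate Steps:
k = 893/526 ≈ 1.6977
(1966 + k) + 3244 = (1966 + 893/526) + 3244 = 1035009/526 + 3244 = 2741353/526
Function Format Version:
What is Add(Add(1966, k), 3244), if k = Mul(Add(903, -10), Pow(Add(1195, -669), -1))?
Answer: Rational(2741353, 526) ≈ 5211.7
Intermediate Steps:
k = Rational(893, 526) (k = Mul(893, Pow(526, -1)) = Mul(893, Rational(1, 526)) = Rational(893, 526) ≈ 1.6977)
Add(Add(1966, k), 3244) = Add(Add(1966, Rational(893, 526)), 3244) = Add(Rational(1035009, 526), 3244) = Rational(2741353, 526)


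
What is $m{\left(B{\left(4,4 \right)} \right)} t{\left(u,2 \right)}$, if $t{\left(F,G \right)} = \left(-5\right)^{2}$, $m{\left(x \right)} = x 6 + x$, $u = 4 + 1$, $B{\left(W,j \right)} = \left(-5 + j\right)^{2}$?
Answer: $175$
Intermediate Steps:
$u = 5$
$m{\left(x \right)} = 7 x$ ($m{\left(x \right)} = 6 x + x = 7 x$)
$t{\left(F,G \right)} = 25$
$m{\left(B{\left(4,4 \right)} \right)} t{\left(u,2 \right)} = 7 \left(-5 + 4\right)^{2} \cdot 25 = 7 \left(-1\right)^{2} \cdot 25 = 7 \cdot 1 \cdot 25 = 7 \cdot 25 = 175$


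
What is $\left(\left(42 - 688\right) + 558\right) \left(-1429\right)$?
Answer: $125752$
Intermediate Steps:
$\left(\left(42 - 688\right) + 558\right) \left(-1429\right) = \left(-646 + 558\right) \left(-1429\right) = \left(-88\right) \left(-1429\right) = 125752$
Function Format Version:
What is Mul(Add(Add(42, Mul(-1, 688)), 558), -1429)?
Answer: 125752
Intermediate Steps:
Mul(Add(Add(42, Mul(-1, 688)), 558), -1429) = Mul(Add(Add(42, -688), 558), -1429) = Mul(Add(-646, 558), -1429) = Mul(-88, -1429) = 125752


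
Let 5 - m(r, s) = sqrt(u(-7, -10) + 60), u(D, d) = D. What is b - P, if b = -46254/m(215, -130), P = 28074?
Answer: -277401/14 + 23127*sqrt(53)/14 ≈ -7788.1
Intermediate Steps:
m(r, s) = 5 - sqrt(53) (m(r, s) = 5 - sqrt(-7 + 60) = 5 - sqrt(53))
b = -46254/(5 - sqrt(53)) ≈ 20286.
b - P = (115635/14 + 23127*sqrt(53)/14) - 1*28074 = (115635/14 + 23127*sqrt(53)/14) - 28074 = -277401/14 + 23127*sqrt(53)/14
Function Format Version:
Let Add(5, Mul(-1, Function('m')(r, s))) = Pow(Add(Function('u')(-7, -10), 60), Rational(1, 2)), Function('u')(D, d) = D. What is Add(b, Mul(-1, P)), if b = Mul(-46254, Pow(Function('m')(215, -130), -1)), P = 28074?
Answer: Add(Rational(-277401, 14), Mul(Rational(23127, 14), Pow(53, Rational(1, 2)))) ≈ -7788.1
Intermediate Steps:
Function('m')(r, s) = Add(5, Mul(-1, Pow(53, Rational(1, 2)))) (Function('m')(r, s) = Add(5, Mul(-1, Pow(Add(-7, 60), Rational(1, 2)))) = Add(5, Mul(-1, Pow(53, Rational(1, 2)))))
b = Mul(-46254, Pow(Add(5, Mul(-1, Pow(53, Rational(1, 2)))), -1)) ≈ 20286.
Add(b, Mul(-1, P)) = Add(Add(Rational(115635, 14), Mul(Rational(23127, 14), Pow(53, Rational(1, 2)))), Mul(-1, 28074)) = Add(Add(Rational(115635, 14), Mul(Rational(23127, 14), Pow(53, Rational(1, 2)))), -28074) = Add(Rational(-277401, 14), Mul(Rational(23127, 14), Pow(53, Rational(1, 2))))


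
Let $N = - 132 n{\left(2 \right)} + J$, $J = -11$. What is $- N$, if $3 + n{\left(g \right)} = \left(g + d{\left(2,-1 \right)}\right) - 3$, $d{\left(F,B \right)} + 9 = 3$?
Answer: $-1309$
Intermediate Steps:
$d{\left(F,B \right)} = -6$ ($d{\left(F,B \right)} = -9 + 3 = -6$)
$n{\left(g \right)} = -12 + g$ ($n{\left(g \right)} = -3 + \left(\left(g - 6\right) - 3\right) = -3 + \left(\left(-6 + g\right) - 3\right) = -3 + \left(-9 + g\right) = -12 + g$)
$N = 1309$ ($N = - 132 \left(-12 + 2\right) - 11 = \left(-132\right) \left(-10\right) - 11 = 1320 - 11 = 1309$)
$- N = \left(-1\right) 1309 = -1309$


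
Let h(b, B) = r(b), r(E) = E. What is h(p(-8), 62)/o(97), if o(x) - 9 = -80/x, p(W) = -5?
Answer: -485/793 ≈ -0.61160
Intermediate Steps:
o(x) = 9 - 80/x
h(b, B) = b
h(p(-8), 62)/o(97) = -5/(9 - 80/97) = -5/793/97 = -5*97/793 = -485/793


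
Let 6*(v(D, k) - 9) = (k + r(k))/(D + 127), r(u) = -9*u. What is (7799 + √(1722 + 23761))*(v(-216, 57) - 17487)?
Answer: -12131079334/89 - 1555466*√25483/89 ≈ -1.3909e+8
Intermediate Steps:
v(D, k) = 9 - 4*k/(3*(127 + D)) (v(D, k) = 9 + ((k - 9*k)/(D + 127))/6 = 9 + ((-8*k)/(127 + D))/6 = 9 + (-8*k/(127 + D))/6 = 9 - 4*k/(3*(127 + D)))
(7799 + √(1722 + 23761))*(v(-216, 57) - 17487) = (7799 + √(1722 + 23761))*((3429 - 4*57 + 27*(-216))/(3*(127 - 216)) - 17487) = (7799 + √25483)*((⅓)*(3429 - 228 - 5832)/(-89) - 17487) = (7799 + √25483)*((⅓)*(-1/89)*(-2631) - 17487) = (7799 + √25483)*(877/89 - 17487) = (7799 + √25483)*(-1555466/89) = -12131079334/89 - 1555466*√25483/89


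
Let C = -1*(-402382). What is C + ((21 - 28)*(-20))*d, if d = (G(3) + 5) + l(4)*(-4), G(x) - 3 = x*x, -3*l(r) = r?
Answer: 1216526/3 ≈ 4.0551e+5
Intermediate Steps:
l(r) = -r/3
G(x) = 3 + x² (G(x) = 3 + x*x = 3 + x²)
d = 67/3 (d = ((3 + 3²) + 5) - ⅓*4*(-4) = ((3 + 9) + 5) - 4/3*(-4) = (12 + 5) + 16/3 = 17 + 16/3 = 67/3 ≈ 22.333)
C = 402382
C + ((21 - 28)*(-20))*d = 402382 + ((21 - 28)*(-20))*(67/3) = 402382 - 7*(-20)*(67/3) = 402382 + 140*(67/3) = 402382 + 9380/3 = 1216526/3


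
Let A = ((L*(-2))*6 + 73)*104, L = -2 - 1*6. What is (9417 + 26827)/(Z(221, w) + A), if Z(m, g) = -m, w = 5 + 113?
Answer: 2788/1335 ≈ 2.0884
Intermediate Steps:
L = -8 (L = -2 - 6 = -8)
w = 118
A = 17576 (A = (-8*(-2)*6 + 73)*104 = (16*6 + 73)*104 = (96 + 73)*104 = 169*104 = 17576)
(9417 + 26827)/(Z(221, w) + A) = (9417 + 26827)/(-1*221 + 17576) = 36244/(-221 + 17576) = 36244/17355 = 36244*(1/17355) = 2788/1335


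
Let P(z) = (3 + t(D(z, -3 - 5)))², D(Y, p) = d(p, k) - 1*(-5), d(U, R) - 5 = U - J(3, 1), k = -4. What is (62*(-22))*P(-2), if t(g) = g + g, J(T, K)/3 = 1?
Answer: -1364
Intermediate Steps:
J(T, K) = 3 (J(T, K) = 3*1 = 3)
d(U, R) = 2 + U (d(U, R) = 5 + (U - 1*3) = 5 + (U - 3) = 5 + (-3 + U) = 2 + U)
D(Y, p) = 7 + p (D(Y, p) = (2 + p) - 1*(-5) = (2 + p) + 5 = 7 + p)
t(g) = 2*g
P(z) = 1 (P(z) = (3 + 2*(7 + (-3 - 5)))² = (3 + 2*(7 - 8))² = (3 + 2*(-1))² = (3 - 2)² = 1² = 1)
(62*(-22))*P(-2) = (62*(-22))*1 = -1364*1 = -1364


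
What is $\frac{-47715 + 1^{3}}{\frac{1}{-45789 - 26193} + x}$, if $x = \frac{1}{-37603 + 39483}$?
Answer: $- \frac{3228476199120}{35051} \approx -9.2108 \cdot 10^{7}$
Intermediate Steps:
$x = \frac{1}{1880} \approx 0.00053191$
$\frac{-47715 + 1^{3}}{\frac{1}{-45789 - 26193} + x} = \frac{-47715 + 1^{3}}{\frac{1}{-45789 - 26193} + \frac{1}{1880}} = \frac{-47715 + 1}{\frac{1}{-71982} + \frac{1}{1880}} = - \frac{47714}{- \frac{1}{71982} + \frac{1}{1880}} = - \frac{47714}{\frac{35051}{67663080}} = \left(-47714\right) \frac{67663080}{35051} = - \frac{3228476199120}{35051}$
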